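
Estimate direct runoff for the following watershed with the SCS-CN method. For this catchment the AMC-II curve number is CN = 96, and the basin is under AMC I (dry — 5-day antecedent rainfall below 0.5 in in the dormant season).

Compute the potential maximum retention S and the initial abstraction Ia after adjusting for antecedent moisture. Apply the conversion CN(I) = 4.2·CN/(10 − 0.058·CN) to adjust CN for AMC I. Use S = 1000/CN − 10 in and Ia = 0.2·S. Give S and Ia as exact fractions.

Dry (AMC I): CN(I) = 4.2·96/(10 − 0.058·96) = (2016/5)/(554/125) = 25200/277 ≈ 90.975
Max retention: S = 1000/(25200/277) − 10 = 125/126 in (≈ 0.992 in)
Ia = 0.2S: 0.2·0.992 = 0.198 in (exactly 25/126)

S = 125/126 in ≈ 0.992 in; Ia = 25/126 in ≈ 0.198 in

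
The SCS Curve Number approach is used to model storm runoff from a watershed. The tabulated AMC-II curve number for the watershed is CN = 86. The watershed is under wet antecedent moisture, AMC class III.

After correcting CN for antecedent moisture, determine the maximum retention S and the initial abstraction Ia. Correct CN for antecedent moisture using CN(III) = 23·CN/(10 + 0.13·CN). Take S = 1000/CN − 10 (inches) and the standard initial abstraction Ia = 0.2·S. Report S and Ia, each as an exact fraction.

CN(III) from CN(II)=86: (23·86)/(10 + 0.13·86) = 98900/1059 ≈ 93.390
S = 1000/(98900/1059) − 10 = 700/989 in ≈ 0.708 in
Ia = 0.2·(700/989) = 140/989 in ≈ 0.142 in

S = 700/989 in ≈ 0.708 in; Ia = 140/989 in ≈ 0.142 in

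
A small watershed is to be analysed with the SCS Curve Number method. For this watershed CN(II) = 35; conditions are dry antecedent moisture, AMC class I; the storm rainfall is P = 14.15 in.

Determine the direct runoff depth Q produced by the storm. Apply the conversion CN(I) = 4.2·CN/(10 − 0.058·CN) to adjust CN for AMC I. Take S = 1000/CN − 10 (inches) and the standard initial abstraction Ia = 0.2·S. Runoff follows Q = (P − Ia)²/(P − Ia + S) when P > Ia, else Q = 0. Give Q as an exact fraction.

Q = 243391201/428066940 in ≈ 0.569 in

Adjust CN=35 to AMC I: 4.2·35/(10 − 0.058·35) → 147 ÷ (797/100) = 14700/797 ≈ 18.444
Retention S: 1000/CN − 10 with CN=18.444 → S = 6500/147 ≈ 44.218 in
Ia = 0.2S: 0.2·44.218 = 8.844 in (exactly 1300/147)
Excess rainfall: 14.150 − 8.844 = 5.306 in; P > Ia so Q > 0
Runoff Q = (P−Ia)²/(P−Ia+S) = (5.306)²/(5.306+44.218) = 243391201/428066940 ≈ 0.569 in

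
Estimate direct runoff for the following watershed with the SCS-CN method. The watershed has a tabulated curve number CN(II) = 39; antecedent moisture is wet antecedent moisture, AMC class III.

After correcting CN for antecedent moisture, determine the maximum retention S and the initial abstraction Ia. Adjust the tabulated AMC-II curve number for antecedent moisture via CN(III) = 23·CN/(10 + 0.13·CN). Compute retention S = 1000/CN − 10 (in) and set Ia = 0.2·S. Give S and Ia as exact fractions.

S = 6100/897 in ≈ 6.800 in; Ia = 1220/897 in ≈ 1.360 in

Adjust CN=39 to AMC III: 23·39/(10 + 0.13·39) → 897 ÷ (1507/100) = 89700/1507 ≈ 59.522
S = 1000/(89700/1507) − 10 = 6100/897 in ≈ 6.800 in
Initial abstraction Ia = S/5 = (6100/897)/5 = 1220/897 ≈ 1.360 in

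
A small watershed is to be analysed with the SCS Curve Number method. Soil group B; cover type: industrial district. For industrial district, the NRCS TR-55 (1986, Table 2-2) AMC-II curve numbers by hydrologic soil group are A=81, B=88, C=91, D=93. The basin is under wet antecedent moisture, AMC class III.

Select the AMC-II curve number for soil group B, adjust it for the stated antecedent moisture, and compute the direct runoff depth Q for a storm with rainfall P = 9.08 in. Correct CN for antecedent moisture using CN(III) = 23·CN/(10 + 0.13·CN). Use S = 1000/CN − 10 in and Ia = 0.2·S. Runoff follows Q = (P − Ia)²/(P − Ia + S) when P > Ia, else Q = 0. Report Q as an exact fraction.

NRCS table: industrial district, soil group B → CN(II) = 88
CN(III) from CN(II)=88: (23·88)/(10 + 0.13·88) = 6325/67 ≈ 94.403
Max retention: S = 1000/(6325/67) − 10 = 150/253 in (≈ 0.593 in)
Initial abstraction Ia = S/5 = (150/253)/5 = 30/253 ≈ 0.119 in
Since P=9.080 > Ia=0.119: effective rainfall P−Ia = 56681/6325 in
Runoff Q = (P−Ia)²/(P−Ia+S) = (8.961)²/(8.961+0.593) = 3212735761/382226075 ≈ 8.405 in

Q = 3212735761/382226075 in ≈ 8.405 in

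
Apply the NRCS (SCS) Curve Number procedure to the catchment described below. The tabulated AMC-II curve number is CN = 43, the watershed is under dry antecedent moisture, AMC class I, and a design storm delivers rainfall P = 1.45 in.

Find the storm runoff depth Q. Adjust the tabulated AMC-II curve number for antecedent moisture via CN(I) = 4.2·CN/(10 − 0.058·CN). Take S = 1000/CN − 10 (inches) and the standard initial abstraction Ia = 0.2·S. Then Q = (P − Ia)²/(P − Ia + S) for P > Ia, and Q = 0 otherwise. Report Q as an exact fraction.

Q = 0 in ≈ 0.000 in

Adjust CN=43 to AMC I: 4.2·43/(10 − 0.058·43) → (903/5) ÷ (3753/500) = 30100/1251 ≈ 24.061
Retention S: 1000/CN − 10 with CN=24.061 → S = 9500/301 ≈ 31.561 in
Ia = 0.2S: 0.2·31.561 = 6.312 in (exactly 1900/301)
P = 1.450 ≤ Ia = 6.312 in: entire storm abstracted, Q = 0.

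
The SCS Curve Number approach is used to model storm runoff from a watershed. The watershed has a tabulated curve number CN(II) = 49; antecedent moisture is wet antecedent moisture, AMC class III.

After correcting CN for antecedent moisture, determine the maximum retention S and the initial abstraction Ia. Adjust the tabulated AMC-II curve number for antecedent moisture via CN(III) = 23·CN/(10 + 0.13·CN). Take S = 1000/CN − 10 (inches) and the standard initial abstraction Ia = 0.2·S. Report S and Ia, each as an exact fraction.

S = 5100/1127 in ≈ 4.525 in; Ia = 1020/1127 in ≈ 0.905 in

CN(III) from CN(II)=49: (23·49)/(10 + 0.13·49) = 112700/1637 ≈ 68.845
Max retention: S = 1000/(112700/1637) − 10 = 5100/1127 in (≈ 4.525 in)
Ia = 0.2S: 0.2·4.525 = 0.905 in (exactly 1020/1127)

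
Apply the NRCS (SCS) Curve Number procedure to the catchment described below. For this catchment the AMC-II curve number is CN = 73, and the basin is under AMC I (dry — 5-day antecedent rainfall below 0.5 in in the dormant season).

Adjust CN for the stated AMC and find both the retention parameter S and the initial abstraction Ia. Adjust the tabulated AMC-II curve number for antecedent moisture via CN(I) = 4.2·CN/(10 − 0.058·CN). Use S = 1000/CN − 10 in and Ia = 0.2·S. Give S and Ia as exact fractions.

S = 4500/511 in ≈ 8.806 in; Ia = 900/511 in ≈ 1.761 in

CN(I) from CN(II)=73: (4.2·73)/(10 − 0.058·73) = 51100/961 ≈ 53.174
S = 1000/(51100/961) − 10 = 4500/511 in ≈ 8.806 in
Initial abstraction Ia = S/5 = (4500/511)/5 = 900/511 ≈ 1.761 in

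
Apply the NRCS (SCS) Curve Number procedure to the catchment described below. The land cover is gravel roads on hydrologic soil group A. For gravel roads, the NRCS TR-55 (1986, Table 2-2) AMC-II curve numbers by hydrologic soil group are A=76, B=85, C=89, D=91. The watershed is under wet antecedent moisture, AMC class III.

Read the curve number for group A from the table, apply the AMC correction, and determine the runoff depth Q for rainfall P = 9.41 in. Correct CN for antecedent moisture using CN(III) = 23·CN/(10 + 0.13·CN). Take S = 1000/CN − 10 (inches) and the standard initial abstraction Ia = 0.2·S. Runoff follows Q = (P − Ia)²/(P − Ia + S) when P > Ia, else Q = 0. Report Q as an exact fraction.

NRCS table: gravel roads, soil group A → CN(II) = 76
CN(III) from CN(II)=76: (23·76)/(10 + 0.13·76) = 43700/497 ≈ 87.928
Retention S: 1000/CN − 10 with CN=87.928 → S = 600/437 ≈ 1.373 in
Ia = 0.2S: 0.2·1.373 = 0.275 in (exactly 120/437)
Since P=9.410 > Ia=0.275: effective rainfall P−Ia = 399217/43700 in
Runoff Q = (P−Ia)²/(P−Ia+S) = (9.135)²/(9.135+1.373) = 159374213089/20067782900 ≈ 7.942 in

Q = 159374213089/20067782900 in ≈ 7.942 in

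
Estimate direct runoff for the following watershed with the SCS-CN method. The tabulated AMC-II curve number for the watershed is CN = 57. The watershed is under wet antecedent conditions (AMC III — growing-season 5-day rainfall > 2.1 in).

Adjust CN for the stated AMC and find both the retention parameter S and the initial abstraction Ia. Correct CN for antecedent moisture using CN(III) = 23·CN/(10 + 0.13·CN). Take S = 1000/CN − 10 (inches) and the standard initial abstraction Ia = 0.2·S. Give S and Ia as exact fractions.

S = 4300/1311 in ≈ 3.280 in; Ia = 860/1311 in ≈ 0.656 in

CN(III) from CN(II)=57: (23·57)/(10 + 0.13·57) = 131100/1741 ≈ 75.302
S = 1000/(131100/1741) − 10 = 4300/1311 in ≈ 3.280 in
Ia = 0.2S: 0.2·3.280 = 0.656 in (exactly 860/1311)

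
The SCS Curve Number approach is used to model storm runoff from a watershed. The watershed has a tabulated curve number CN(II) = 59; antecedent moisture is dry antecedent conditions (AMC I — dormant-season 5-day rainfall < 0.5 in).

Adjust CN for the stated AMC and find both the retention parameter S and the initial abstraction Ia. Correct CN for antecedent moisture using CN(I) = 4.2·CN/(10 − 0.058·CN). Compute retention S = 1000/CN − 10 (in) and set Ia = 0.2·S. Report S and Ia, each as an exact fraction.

S = 20500/1239 in ≈ 16.546 in; Ia = 4100/1239 in ≈ 3.309 in

CN(I) from CN(II)=59: (4.2·59)/(10 − 0.058·59) = 123900/3289 ≈ 37.671
S = 1000/(123900/3289) − 10 = 20500/1239 in ≈ 16.546 in
Ia = 0.2S: 0.2·16.546 = 3.309 in (exactly 4100/1239)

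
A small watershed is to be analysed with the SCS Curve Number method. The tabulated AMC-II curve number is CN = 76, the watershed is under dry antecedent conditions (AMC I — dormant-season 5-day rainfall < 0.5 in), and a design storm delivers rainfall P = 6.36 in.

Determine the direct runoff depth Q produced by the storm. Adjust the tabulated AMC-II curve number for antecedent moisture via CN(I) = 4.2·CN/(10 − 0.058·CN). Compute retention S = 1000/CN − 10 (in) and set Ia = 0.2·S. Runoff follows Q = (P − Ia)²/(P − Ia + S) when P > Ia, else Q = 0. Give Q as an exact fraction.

CN(I) from CN(II)=76: (4.2·76)/(10 − 0.058·76) = 13300/233 ≈ 57.082
Max retention: S = 1000/(13300/233) − 10 = 1000/133 in (≈ 7.519 in)
Initial abstraction Ia = S/5 = (1000/133)/5 = 200/133 ≈ 1.504 in
Since P=6.360 > Ia=1.504: effective rainfall P−Ia = 16147/3325 in
Runoff Q = (P−Ia)²/(P−Ia+S) = (4.856)²/(4.856+7.519) = 260725609/136813775 ≈ 1.906 in

Q = 260725609/136813775 in ≈ 1.906 in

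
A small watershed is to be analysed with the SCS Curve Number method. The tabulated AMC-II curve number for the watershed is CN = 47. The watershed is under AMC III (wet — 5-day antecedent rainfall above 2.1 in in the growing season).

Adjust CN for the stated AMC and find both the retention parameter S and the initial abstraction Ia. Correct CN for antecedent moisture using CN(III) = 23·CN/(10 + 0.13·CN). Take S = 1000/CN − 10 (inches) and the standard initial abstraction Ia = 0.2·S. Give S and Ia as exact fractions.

S = 5300/1081 in ≈ 4.903 in; Ia = 1060/1081 in ≈ 0.981 in

Adjust CN=47 to AMC III: 23·47/(10 + 0.13·47) → 1081 ÷ (1611/100) = 108100/1611 ≈ 67.101
Max retention: S = 1000/(108100/1611) − 10 = 5300/1081 in (≈ 4.903 in)
Initial abstraction Ia = S/5 = (5300/1081)/5 = 1060/1081 ≈ 0.981 in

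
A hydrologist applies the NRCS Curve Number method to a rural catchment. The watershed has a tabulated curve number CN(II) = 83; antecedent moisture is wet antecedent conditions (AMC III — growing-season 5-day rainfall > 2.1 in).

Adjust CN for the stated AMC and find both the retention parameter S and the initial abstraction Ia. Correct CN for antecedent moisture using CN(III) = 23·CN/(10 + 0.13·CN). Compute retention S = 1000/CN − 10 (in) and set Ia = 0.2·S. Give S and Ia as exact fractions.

S = 1700/1909 in ≈ 0.891 in; Ia = 340/1909 in ≈ 0.178 in

Wet (AMC III): CN(III) = 23·83/(10 + 0.13·83) = 1909/(2079/100) = 190900/2079 ≈ 91.823
Retention S: 1000/CN − 10 with CN=91.823 → S = 1700/1909 ≈ 0.891 in
Initial abstraction Ia = S/5 = (1700/1909)/5 = 340/1909 ≈ 0.178 in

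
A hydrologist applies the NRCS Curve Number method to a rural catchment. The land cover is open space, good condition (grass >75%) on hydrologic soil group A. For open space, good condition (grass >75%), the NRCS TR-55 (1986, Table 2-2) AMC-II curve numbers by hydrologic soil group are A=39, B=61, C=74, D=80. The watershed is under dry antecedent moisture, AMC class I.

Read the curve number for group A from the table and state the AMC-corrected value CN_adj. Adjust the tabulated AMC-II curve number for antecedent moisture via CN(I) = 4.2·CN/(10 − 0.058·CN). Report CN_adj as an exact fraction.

CN_adj = 81900/3869 ≈ 21.168

NRCS table: open space, good condition (grass >75%), soil group A → CN(II) = 39
CN(I) from CN(II)=39: (4.2·39)/(10 − 0.058·39) = 81900/3869 ≈ 21.168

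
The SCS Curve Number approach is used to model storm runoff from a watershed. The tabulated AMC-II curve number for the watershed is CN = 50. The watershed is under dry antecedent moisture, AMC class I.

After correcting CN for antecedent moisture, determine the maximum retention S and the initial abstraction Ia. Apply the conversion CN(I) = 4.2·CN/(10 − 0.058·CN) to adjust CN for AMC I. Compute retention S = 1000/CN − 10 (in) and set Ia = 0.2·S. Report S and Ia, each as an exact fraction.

S = 500/21 in ≈ 23.810 in; Ia = 100/21 in ≈ 4.762 in

CN(I) from CN(II)=50: (4.2·50)/(10 − 0.058·50) = 2100/71 ≈ 29.577
S = 1000/(2100/71) − 10 = 500/21 in ≈ 23.810 in
Ia = 0.2·(500/21) = 100/21 in ≈ 4.762 in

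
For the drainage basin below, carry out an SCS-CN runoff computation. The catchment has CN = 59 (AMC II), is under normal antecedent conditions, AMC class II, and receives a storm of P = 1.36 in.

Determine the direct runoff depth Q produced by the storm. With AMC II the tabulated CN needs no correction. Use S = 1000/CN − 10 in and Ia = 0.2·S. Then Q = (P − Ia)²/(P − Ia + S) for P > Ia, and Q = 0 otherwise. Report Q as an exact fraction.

Q = 0 in ≈ 0.000 in

CN(II) = 59; AMC II needs no correction.
S = 1000/59 − 10 = 410/59 in ≈ 6.949 in
Initial abstraction Ia = S/5 = (410/59)/5 = 82/59 ≈ 1.390 in
P = 1.360 ≤ Ia = 1.390 in: entire storm abstracted, Q = 0.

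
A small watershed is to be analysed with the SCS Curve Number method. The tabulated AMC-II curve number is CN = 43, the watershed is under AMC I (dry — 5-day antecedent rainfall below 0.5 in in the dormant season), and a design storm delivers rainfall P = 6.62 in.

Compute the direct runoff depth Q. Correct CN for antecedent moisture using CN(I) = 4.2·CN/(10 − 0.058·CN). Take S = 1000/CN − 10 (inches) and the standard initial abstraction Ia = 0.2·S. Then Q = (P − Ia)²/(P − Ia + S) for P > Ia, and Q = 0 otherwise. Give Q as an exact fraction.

Dry (AMC I): CN(I) = 4.2·43/(10 − 0.058·43) = (903/5)/(3753/500) = 30100/1251 ≈ 24.061
Retention S: 1000/CN − 10 with CN=24.061 → S = 9500/301 ≈ 31.561 in
Ia = 0.2·(9500/301) = 1900/301 in ≈ 6.312 in
Excess rainfall: 6.620 − 6.312 = 0.308 in; P > Ia so Q > 0
Q = (4631/15050)²/((4631/15050) + 9500/301) = (21446161/226502500)/(479631/15050) = 21446161/7218446550 in ≈ 0.003 in

Q = 21446161/7218446550 in ≈ 0.003 in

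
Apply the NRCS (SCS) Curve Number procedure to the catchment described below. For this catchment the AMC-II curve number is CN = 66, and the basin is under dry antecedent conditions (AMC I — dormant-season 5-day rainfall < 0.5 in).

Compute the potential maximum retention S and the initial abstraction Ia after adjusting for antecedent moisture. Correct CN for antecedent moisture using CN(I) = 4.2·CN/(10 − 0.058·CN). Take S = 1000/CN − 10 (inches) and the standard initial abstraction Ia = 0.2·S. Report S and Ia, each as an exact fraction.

Adjust CN=66 to AMC I: 4.2·66/(10 − 0.058·66) → (1386/5) ÷ (1543/250) = 69300/1543 ≈ 44.913
S = 1000/(69300/1543) − 10 = 8500/693 in ≈ 12.266 in
Ia = 0.2·(8500/693) = 1700/693 in ≈ 2.453 in

S = 8500/693 in ≈ 12.266 in; Ia = 1700/693 in ≈ 2.453 in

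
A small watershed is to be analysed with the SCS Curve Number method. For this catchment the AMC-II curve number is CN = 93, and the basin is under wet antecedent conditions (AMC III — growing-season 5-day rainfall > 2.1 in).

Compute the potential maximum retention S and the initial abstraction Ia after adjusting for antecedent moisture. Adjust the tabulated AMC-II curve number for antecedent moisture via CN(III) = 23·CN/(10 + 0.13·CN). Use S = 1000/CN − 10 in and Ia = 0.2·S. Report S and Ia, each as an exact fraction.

CN(III) from CN(II)=93: (23·93)/(10 + 0.13·93) = 213900/2209 ≈ 96.831
Max retention: S = 1000/(213900/2209) − 10 = 700/2139 in (≈ 0.327 in)
Ia = 0.2S: 0.2·0.327 = 0.065 in (exactly 140/2139)

S = 700/2139 in ≈ 0.327 in; Ia = 140/2139 in ≈ 0.065 in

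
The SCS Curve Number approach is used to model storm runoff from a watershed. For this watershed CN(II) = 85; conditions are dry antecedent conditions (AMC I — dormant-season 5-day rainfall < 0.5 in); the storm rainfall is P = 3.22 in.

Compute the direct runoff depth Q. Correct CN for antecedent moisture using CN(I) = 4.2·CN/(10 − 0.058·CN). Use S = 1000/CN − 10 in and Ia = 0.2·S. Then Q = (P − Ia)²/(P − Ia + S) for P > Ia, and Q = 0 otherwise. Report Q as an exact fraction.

CN(I) from CN(II)=85: (4.2·85)/(10 − 0.058·85) = 11900/169 ≈ 70.414
Max retention: S = 1000/(11900/169) − 10 = 500/119 in (≈ 4.202 in)
Ia = 0.2·(500/119) = 100/119 in ≈ 0.840 in
Since P=3.220 > Ia=0.840: effective rainfall P−Ia = 14159/5950 in
Q = (14159/5950)²/((14159/5950) + 500/119) = (200477281/35402500)/(39159/5950) = 200477281/232996050 in ≈ 0.860 in

Q = 200477281/232996050 in ≈ 0.860 in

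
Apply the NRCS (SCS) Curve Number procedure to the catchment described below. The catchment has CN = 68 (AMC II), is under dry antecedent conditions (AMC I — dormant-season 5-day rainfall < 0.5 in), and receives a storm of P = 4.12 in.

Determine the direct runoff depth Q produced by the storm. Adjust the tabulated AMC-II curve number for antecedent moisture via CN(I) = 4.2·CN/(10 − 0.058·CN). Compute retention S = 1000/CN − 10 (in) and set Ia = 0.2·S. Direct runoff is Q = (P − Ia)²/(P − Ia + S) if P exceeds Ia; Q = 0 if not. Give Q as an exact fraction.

Q = 281266441/1042181175 in ≈ 0.270 in

CN(I) from CN(II)=68: (4.2·68)/(10 − 0.058·68) = 35700/757 ≈ 47.160
Retention S: 1000/CN − 10 with CN=47.160 → S = 4000/357 ≈ 11.204 in
Ia = 0.2·(4000/357) = 800/357 in ≈ 2.241 in
P − Ia = 4.120 − 2.241 = 16771/8925 ≈ 1.879 in (> 0, runoff occurs)
Q: (16771/8925)² ÷ (116771/8925) = 281266441/1042181175 in (≈ 0.270 in)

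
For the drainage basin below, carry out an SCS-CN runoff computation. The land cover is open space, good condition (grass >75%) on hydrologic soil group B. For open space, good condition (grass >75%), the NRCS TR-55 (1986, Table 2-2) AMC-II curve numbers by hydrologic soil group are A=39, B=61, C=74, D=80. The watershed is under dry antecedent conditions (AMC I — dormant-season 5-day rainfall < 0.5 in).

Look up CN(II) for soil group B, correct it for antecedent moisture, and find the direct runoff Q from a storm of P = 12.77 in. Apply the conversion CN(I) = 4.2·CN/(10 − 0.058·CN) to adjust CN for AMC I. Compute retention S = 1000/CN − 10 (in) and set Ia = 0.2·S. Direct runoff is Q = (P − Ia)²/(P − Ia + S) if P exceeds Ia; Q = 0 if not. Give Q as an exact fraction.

Q = 172456647841/45487413300 in ≈ 3.791 in

NRCS table: open space, good condition (grass >75%), soil group B → CN(II) = 61
CN(I) from CN(II)=61: (4.2·61)/(10 − 0.058·61) = 42700/1077 ≈ 39.647
S = 1000/(42700/1077) − 10 = 6500/427 in ≈ 15.222 in
Ia = 0.2S: 0.2·15.222 = 3.044 in (exactly 1300/427)
P − Ia = 12.770 − 3.044 = 415279/42700 ≈ 9.726 in (> 0, runoff occurs)
Q: (415279/42700)² ÷ (1065279/42700) = 172456647841/45487413300 in (≈ 3.791 in)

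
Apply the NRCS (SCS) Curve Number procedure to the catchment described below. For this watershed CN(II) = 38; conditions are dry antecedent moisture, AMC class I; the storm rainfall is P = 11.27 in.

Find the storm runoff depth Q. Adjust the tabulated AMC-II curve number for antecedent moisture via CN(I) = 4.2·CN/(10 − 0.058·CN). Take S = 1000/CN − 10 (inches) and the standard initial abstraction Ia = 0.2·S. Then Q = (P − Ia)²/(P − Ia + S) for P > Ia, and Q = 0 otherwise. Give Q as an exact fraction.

Dry (AMC I): CN(I) = 4.2·38/(10 − 0.058·38) = (798/5)/(1949/250) = 39900/1949 ≈ 20.472
Max retention: S = 1000/(39900/1949) − 10 = 15500/399 in (≈ 38.847 in)
Initial abstraction Ia = S/5 = (15500/399)/5 = 3100/399 ≈ 7.769 in
P − Ia = 11.270 − 7.769 = 139673/39900 ≈ 3.501 in (> 0, runoff occurs)
Runoff Q = (P−Ia)²/(P−Ia+S) = (3.501)²/(3.501+38.847) = 19508546929/67417952700 ≈ 0.289 in

Q = 19508546929/67417952700 in ≈ 0.289 in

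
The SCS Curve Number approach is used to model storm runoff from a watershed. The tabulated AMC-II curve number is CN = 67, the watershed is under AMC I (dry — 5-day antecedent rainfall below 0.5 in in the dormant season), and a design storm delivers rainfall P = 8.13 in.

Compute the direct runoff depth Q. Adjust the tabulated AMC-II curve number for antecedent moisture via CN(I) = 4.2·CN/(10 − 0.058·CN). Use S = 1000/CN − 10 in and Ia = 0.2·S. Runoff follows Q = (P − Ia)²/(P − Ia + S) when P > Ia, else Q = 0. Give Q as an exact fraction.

Q = 73602062209/38518829300 in ≈ 1.911 in

Dry (AMC I): CN(I) = 4.2·67/(10 − 0.058·67) = (1407/5)/(3057/500) = 46900/1019 ≈ 46.026
Max retention: S = 1000/(46900/1019) − 10 = 5500/469 in (≈ 11.727 in)
Initial abstraction Ia = S/5 = (5500/469)/5 = 1100/469 ≈ 2.345 in
Excess rainfall: 8.130 − 2.345 = 5.785 in; P > Ia so Q > 0
Runoff Q = (P−Ia)²/(P−Ia+S) = (5.785)²/(5.785+11.727) = 73602062209/38518829300 ≈ 1.911 in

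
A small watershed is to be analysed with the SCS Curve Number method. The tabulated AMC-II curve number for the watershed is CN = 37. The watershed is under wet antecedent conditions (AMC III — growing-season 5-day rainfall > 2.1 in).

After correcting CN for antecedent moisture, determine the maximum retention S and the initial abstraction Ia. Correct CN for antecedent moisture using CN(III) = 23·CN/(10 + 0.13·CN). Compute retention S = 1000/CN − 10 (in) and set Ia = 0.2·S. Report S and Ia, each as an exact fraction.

CN(III) from CN(II)=37: (23·37)/(10 + 0.13·37) = 85100/1481 ≈ 57.461
S = 1000/(85100/1481) − 10 = 6300/851 in ≈ 7.403 in
Initial abstraction Ia = S/5 = (6300/851)/5 = 1260/851 ≈ 1.481 in

S = 6300/851 in ≈ 7.403 in; Ia = 1260/851 in ≈ 1.481 in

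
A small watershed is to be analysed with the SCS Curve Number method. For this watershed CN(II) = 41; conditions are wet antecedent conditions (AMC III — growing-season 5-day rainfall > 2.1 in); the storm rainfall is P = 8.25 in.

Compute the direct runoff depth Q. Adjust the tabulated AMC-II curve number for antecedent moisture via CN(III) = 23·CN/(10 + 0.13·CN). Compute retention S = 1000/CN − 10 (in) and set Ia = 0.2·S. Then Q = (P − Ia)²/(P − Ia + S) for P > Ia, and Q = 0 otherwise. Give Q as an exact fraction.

Q = 696907201/188596228 in ≈ 3.695 in

Adjust CN=41 to AMC III: 23·41/(10 + 0.13·41) → 943 ÷ (1533/100) = 94300/1533 ≈ 61.513
S = 1000/(94300/1533) − 10 = 5900/943 in ≈ 6.257 in
Ia = 0.2S: 0.2·6.257 = 1.251 in (exactly 1180/943)
Excess rainfall: 8.250 − 1.251 = 6.999 in; P > Ia so Q > 0
Runoff Q = (P−Ia)²/(P−Ia+S) = (6.999)²/(6.999+6.257) = 696907201/188596228 ≈ 3.695 in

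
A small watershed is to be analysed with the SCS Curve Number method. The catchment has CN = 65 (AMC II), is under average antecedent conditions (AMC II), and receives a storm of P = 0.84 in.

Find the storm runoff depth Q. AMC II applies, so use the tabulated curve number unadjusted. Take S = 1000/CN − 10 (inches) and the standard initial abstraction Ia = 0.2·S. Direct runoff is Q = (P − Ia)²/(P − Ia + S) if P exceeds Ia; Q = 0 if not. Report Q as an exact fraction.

CN(II) = 65; AMC II needs no correction.
Retention S: 1000/CN − 10 with CN=65.000 → S = 70/13 ≈ 5.385 in
Initial abstraction Ia = S/5 = (70/13)/5 = 14/13 ≈ 1.077 in
P = 0.840 ≤ Ia = 1.077 in: entire storm abstracted, Q = 0.

Q = 0 in ≈ 0.000 in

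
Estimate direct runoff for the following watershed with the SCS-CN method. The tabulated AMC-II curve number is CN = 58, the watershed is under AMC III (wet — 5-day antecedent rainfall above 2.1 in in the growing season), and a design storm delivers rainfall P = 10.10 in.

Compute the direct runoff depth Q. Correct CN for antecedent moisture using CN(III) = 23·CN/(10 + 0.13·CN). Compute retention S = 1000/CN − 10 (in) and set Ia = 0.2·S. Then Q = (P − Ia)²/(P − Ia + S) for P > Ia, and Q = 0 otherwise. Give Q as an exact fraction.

Q = 3990069889/561393890 in ≈ 7.107 in

Wet (AMC III): CN(III) = 23·58/(10 + 0.13·58) = 1334/(877/50) = 66700/877 ≈ 76.055
Max retention: S = 1000/(66700/877) − 10 = 2100/667 in (≈ 3.148 in)
Initial abstraction Ia = S/5 = (2100/667)/5 = 420/667 ≈ 0.630 in
P − Ia = 10.100 − 0.630 = 63167/6670 ≈ 9.470 in (> 0, runoff occurs)
Q = (63167/6670)²/((63167/6670) + 2100/667) = (3990069889/44488900)/(84167/6670) = 3990069889/561393890 in ≈ 7.107 in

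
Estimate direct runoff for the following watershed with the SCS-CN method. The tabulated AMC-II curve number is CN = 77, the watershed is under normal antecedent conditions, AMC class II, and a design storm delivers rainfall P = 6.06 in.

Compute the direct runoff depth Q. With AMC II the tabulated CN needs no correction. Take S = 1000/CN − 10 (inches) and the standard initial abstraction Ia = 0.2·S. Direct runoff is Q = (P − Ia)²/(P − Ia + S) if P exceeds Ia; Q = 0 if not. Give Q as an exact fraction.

Q = 442302961/125244350 in ≈ 3.532 in

CN(II) = 77; AMC II needs no correction.
Retention S: 1000/CN − 10 with CN=77.000 → S = 230/77 ≈ 2.987 in
Ia = 0.2S: 0.2·2.987 = 0.597 in (exactly 46/77)
Since P=6.060 > Ia=0.597: effective rainfall P−Ia = 21031/3850 in
Runoff Q = (P−Ia)²/(P−Ia+S) = (5.463)²/(5.463+2.987) = 442302961/125244350 ≈ 3.532 in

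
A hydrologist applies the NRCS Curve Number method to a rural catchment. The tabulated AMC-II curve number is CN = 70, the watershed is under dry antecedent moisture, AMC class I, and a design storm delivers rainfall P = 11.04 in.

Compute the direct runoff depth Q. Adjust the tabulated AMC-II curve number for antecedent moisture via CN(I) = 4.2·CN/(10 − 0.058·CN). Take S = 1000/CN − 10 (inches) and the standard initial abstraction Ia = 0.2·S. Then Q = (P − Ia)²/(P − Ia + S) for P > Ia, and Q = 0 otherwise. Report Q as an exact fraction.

Q = 30382144/7204225 in ≈ 4.217 in

Dry (AMC I): CN(I) = 4.2·70/(10 − 0.058·70) = 294/(297/50) = 4900/99 ≈ 49.495
S = 1000/(4900/99) − 10 = 500/49 in ≈ 10.204 in
Ia = 0.2S: 0.2·10.204 = 2.041 in (exactly 100/49)
Since P=11.040 > Ia=2.041: effective rainfall P−Ia = 11024/1225 in
Q: (11024/1225)² ÷ (23524/1225) = 30382144/7204225 in (≈ 4.217 in)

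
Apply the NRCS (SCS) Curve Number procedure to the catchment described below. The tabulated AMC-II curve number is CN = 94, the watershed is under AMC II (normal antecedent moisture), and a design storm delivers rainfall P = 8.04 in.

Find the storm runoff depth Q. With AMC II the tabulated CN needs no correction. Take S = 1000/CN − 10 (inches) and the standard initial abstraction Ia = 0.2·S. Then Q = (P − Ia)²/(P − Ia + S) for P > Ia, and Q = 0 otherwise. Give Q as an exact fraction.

Q = 28811403/3935075 in ≈ 7.322 in

AMC II — tabulated CN = 94 applies directly.
Max retention: S = 1000/94 − 10 = 30/47 in (≈ 0.638 in)
Ia = 0.2S: 0.2·0.638 = 0.128 in (exactly 6/47)
Since P=8.040 > Ia=0.128: effective rainfall P−Ia = 9297/1175 in
Q = (9297/1175)²/((9297/1175) + 30/47) = (86434209/1380625)/(10047/1175) = 28811403/3935075 in ≈ 7.322 in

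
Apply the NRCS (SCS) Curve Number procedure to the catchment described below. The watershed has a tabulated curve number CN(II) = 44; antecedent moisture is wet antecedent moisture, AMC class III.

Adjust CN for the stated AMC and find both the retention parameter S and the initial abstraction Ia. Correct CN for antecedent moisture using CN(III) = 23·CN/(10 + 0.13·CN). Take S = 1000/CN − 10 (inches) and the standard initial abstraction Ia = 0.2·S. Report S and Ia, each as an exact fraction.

Adjust CN=44 to AMC III: 23·44/(10 + 0.13·44) → 1012 ÷ (393/25) = 25300/393 ≈ 64.377
S = 1000/(25300/393) − 10 = 1400/253 in ≈ 5.534 in
Ia = 0.2·(1400/253) = 280/253 in ≈ 1.107 in

S = 1400/253 in ≈ 5.534 in; Ia = 280/253 in ≈ 1.107 in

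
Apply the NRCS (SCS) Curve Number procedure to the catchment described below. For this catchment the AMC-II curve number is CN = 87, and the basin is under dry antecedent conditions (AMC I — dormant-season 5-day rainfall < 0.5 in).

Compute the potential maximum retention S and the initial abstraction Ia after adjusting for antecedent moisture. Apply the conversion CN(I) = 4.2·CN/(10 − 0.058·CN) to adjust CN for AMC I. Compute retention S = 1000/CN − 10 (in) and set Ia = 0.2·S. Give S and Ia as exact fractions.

Adjust CN=87 to AMC I: 4.2·87/(10 − 0.058·87) → (1827/5) ÷ (2477/500) = 182700/2477 ≈ 73.759
Max retention: S = 1000/(182700/2477) − 10 = 6500/1827 in (≈ 3.558 in)
Initial abstraction Ia = S/5 = (6500/1827)/5 = 1300/1827 ≈ 0.712 in

S = 6500/1827 in ≈ 3.558 in; Ia = 1300/1827 in ≈ 0.712 in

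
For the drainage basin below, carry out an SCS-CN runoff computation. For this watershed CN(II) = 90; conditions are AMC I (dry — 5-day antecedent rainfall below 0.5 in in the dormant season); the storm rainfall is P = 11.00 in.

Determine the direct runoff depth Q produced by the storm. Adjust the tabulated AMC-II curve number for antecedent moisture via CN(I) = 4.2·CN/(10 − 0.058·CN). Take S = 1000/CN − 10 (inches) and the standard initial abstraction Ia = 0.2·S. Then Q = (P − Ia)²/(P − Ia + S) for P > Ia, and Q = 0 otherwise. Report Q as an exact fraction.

Dry (AMC I): CN(I) = 4.2·90/(10 − 0.058·90) = 378/(239/50) = 18900/239 ≈ 79.079
Retention S: 1000/CN − 10 with CN=79.079 → S = 500/189 ≈ 2.646 in
Ia = 0.2S: 0.2·2.646 = 0.529 in (exactly 100/189)
Excess rainfall: 11.000 − 0.529 = 10.471 in; P > Ia so Q > 0
Runoff Q = (P−Ia)²/(P−Ia+S) = (10.471)²/(10.471+2.646) = 3916441/468531 ≈ 8.359 in

Q = 3916441/468531 in ≈ 8.359 in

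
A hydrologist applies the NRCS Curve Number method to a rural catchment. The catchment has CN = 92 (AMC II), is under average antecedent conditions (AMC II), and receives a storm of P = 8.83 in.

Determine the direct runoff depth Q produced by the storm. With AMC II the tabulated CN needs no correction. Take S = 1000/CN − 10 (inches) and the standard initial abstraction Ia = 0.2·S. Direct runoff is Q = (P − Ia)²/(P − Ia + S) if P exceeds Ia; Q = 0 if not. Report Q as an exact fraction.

Q = 396368281/50390700 in ≈ 7.866 in

CN(II) = 92; AMC II needs no correction.
Max retention: S = 1000/92 − 10 = 20/23 in (≈ 0.870 in)
Ia = 0.2·(20/23) = 4/23 in ≈ 0.174 in
P − Ia = 8.830 − 0.174 = 19909/2300 ≈ 8.656 in (> 0, runoff occurs)
Q = (19909/2300)²/((19909/2300) + 20/23) = (396368281/5290000)/(21909/2300) = 396368281/50390700 in ≈ 7.866 in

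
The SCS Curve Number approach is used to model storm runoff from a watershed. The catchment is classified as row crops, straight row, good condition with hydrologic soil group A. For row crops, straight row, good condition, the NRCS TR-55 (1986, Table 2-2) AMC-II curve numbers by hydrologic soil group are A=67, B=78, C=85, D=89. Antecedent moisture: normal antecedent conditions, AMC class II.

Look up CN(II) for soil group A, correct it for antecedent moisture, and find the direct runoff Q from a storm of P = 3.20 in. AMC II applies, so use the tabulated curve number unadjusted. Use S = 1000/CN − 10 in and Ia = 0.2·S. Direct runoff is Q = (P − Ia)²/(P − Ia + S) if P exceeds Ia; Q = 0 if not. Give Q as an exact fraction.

Q = 137641/200330 in ≈ 0.687 in

NRCS table: row crops, straight row, good condition, soil group A → CN(II) = 67
CN(II) = 67; AMC II needs no correction.
Max retention: S = 1000/67 − 10 = 330/67 in (≈ 4.925 in)
Ia = 0.2·(330/67) = 66/67 in ≈ 0.985 in
Since P=3.200 > Ia=0.985: effective rainfall P−Ia = 742/335 in
Runoff Q = (P−Ia)²/(P−Ia+S) = (2.215)²/(2.215+4.925) = 137641/200330 ≈ 0.687 in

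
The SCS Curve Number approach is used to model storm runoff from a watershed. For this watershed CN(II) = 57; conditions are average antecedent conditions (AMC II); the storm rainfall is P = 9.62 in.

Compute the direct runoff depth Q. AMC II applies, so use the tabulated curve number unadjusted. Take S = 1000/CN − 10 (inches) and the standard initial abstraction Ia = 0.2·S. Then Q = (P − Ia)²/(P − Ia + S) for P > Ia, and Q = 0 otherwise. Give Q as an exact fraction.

Q = 534395689/127158450 in ≈ 4.203 in

Average conditions: CN = 57 (no AMC adjustment).
Retention S: 1000/CN − 10 with CN=57.000 → S = 430/57 ≈ 7.544 in
Initial abstraction Ia = S/5 = (430/57)/5 = 86/57 ≈ 1.509 in
Since P=9.620 > Ia=1.509: effective rainfall P−Ia = 23117/2850 in
Q: (23117/2850)² ÷ (44617/2850) = 534395689/127158450 in (≈ 4.203 in)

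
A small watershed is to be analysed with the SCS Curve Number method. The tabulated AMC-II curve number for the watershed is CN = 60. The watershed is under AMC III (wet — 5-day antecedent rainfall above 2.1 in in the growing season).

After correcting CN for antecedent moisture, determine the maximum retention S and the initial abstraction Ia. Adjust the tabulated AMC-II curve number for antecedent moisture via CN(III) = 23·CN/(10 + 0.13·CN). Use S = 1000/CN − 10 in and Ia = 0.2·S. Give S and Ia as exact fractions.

CN(III) from CN(II)=60: (23·60)/(10 + 0.13·60) = 6900/89 ≈ 77.528
Retention S: 1000/CN − 10 with CN=77.528 → S = 200/69 ≈ 2.899 in
Ia = 0.2S: 0.2·2.899 = 0.580 in (exactly 40/69)

S = 200/69 in ≈ 2.899 in; Ia = 40/69 in ≈ 0.580 in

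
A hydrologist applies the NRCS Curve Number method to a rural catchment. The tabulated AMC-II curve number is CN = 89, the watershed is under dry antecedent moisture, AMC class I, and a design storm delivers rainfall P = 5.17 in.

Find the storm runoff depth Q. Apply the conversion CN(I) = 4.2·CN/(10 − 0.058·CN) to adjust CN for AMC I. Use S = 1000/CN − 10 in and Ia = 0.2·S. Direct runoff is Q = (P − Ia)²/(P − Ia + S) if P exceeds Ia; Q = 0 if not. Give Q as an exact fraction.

Q = 66654859139/23893856700 in ≈ 2.790 in

Dry (AMC I): CN(I) = 4.2·89/(10 − 0.058·89) = (1869/5)/(2419/500) = 186900/2419 ≈ 77.263
S = 1000/(186900/2419) − 10 = 5500/1869 in ≈ 2.943 in
Ia = 0.2·(5500/1869) = 1100/1869 in ≈ 0.589 in
Excess rainfall: 5.170 − 0.589 = 4.581 in; P > Ia so Q > 0
Q: (856273/186900)² ÷ (1406273/186900) = 66654859139/23893856700 in (≈ 2.790 in)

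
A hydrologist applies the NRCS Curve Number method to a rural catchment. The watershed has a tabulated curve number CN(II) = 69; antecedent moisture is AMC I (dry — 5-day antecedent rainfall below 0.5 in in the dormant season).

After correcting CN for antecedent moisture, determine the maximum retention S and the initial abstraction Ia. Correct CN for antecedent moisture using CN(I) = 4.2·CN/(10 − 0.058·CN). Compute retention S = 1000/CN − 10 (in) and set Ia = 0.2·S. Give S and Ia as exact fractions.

CN(I) from CN(II)=69: (4.2·69)/(10 − 0.058·69) = 144900/2999 ≈ 48.316
Max retention: S = 1000/(144900/2999) − 10 = 15500/1449 in (≈ 10.697 in)
Ia = 0.2S: 0.2·10.697 = 2.139 in (exactly 3100/1449)

S = 15500/1449 in ≈ 10.697 in; Ia = 3100/1449 in ≈ 2.139 in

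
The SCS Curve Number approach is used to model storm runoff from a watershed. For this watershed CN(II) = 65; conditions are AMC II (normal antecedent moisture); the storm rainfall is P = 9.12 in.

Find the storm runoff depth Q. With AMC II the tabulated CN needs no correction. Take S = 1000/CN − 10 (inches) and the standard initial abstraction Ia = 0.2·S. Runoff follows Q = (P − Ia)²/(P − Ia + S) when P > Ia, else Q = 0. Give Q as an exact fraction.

CN(II) = 65; AMC II needs no correction.
S = 1000/65 − 10 = 70/13 in ≈ 5.385 in
Ia = 0.2S: 0.2·5.385 = 1.077 in (exactly 14/13)
Since P=9.120 > Ia=1.077: effective rainfall P−Ia = 2614/325 in
Q = (2614/325)²/((2614/325) + 70/13) = (6832996/105625)/(4364/325) = 1708249/354575 in ≈ 4.818 in

Q = 1708249/354575 in ≈ 4.818 in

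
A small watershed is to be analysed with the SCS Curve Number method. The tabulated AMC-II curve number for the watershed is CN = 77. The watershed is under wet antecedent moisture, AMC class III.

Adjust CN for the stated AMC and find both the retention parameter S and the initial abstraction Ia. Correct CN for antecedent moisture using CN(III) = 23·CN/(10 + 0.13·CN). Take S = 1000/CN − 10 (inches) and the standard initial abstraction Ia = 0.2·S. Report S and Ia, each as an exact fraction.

Wet (AMC III): CN(III) = 23·77/(10 + 0.13·77) = 1771/(2001/100) = 7700/87 ≈ 88.506
Max retention: S = 1000/(7700/87) − 10 = 100/77 in (≈ 1.299 in)
Ia = 0.2·(100/77) = 20/77 in ≈ 0.260 in

S = 100/77 in ≈ 1.299 in; Ia = 20/77 in ≈ 0.260 in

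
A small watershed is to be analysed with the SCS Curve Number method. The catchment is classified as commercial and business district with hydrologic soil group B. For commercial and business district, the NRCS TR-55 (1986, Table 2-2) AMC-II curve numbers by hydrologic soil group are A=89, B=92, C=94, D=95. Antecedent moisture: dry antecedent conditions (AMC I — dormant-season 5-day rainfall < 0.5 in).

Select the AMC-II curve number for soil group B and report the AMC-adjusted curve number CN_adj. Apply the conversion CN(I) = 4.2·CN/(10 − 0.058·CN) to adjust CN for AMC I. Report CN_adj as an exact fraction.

CN_adj = 48300/583 ≈ 82.847

NRCS table: commercial and business district, soil group B → CN(II) = 92
CN(I) from CN(II)=92: (4.2·92)/(10 − 0.058·92) = 48300/583 ≈ 82.847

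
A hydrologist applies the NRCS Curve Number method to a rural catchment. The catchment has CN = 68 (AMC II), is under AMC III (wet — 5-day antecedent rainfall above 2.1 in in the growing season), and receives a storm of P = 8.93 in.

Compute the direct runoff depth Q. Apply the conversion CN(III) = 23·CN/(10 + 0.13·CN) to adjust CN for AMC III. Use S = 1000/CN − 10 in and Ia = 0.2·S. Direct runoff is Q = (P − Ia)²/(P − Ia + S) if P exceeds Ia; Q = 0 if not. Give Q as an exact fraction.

Q = 110997584569/16154673300 in ≈ 6.871 in

Wet (AMC III): CN(III) = 23·68/(10 + 0.13·68) = 1564/(471/25) = 39100/471 ≈ 83.015
Retention S: 1000/CN − 10 with CN=83.015 → S = 800/391 ≈ 2.046 in
Ia = 0.2S: 0.2·2.046 = 0.409 in (exactly 160/391)
P − Ia = 8.930 − 0.409 = 333163/39100 ≈ 8.521 in (> 0, runoff occurs)
Q: (333163/39100)² ÷ (413163/39100) = 110997584569/16154673300 in (≈ 6.871 in)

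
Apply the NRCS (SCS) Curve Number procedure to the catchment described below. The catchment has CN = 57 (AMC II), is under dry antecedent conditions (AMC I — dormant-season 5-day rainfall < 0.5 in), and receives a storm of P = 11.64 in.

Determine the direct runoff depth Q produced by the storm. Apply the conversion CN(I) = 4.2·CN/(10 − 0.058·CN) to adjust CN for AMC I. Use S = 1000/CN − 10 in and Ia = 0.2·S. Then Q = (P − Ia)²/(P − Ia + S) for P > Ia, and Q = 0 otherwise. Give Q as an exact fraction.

CN(I) from CN(II)=57: (4.2·57)/(10 − 0.058·57) = 119700/3347 ≈ 35.763
Max retention: S = 1000/(119700/3347) − 10 = 21500/1197 in (≈ 17.962 in)
Ia = 0.2·(21500/1197) = 4300/1197 in ≈ 3.592 in
Excess rainfall: 11.640 − 3.592 = 8.048 in; P > Ia so Q > 0
Runoff Q = (P−Ia)²/(P−Ia+S) = (8.048)²/(8.048+17.962) = 57997643929/23291435475 ≈ 2.490 in

Q = 57997643929/23291435475 in ≈ 2.490 in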